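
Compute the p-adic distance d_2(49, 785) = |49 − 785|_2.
d_2(49, 785) = 1/32

Step 1 — x − y = 49 − 785 = -736. Step 2 — v_2(-736) = 5 (factor: -736 = −(2^5 · 23); the sign does not affect v_p). Step 3 — |x − y|_2 = 2^{-5} = 1/32.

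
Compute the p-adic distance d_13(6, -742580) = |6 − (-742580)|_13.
d_13(6, -742580) = 1/371293

Step 1 — x − y = 6 − (-742580) = 742586. Step 2 — v_13(742586) = 5 (factor: 742586 = (13^5 · 2); the sign does not affect v_p). Step 3 — |x − y|_13 = 13^{-5} = 1/371293.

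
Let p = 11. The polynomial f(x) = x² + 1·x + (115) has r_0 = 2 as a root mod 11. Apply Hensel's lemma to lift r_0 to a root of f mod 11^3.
r_2 = 244 (mod 1331)

Hensel: r_{i+1} = r_i − f(r_i)·(f′(r_i))^{-1} mod 11^{i+2}, f′(x) = 2x + 1. Iterate:
  r_0 = 2 (mod 11)
  r_1 = 2 (mod 121)
  r_2 = 244 (mod 1331)
Final: r = 244 satisfies f(r) ≡ 0 mod 11^3.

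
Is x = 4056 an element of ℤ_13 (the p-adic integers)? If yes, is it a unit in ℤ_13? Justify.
x ∈ ℤ_13 but not a unit; v_13(x) = 2 > 0

ℤ_13 = {x ∈ ℚ_13 : v_13(x) ≥ 0} and ℤ_13^× = {x ∈ ℤ_13 : v_13(x) = 0}. Here v_13(4056) = v_13(num) − v_13(den) = 2; compare against these criteria.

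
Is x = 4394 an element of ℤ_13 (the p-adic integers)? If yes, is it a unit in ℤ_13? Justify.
x ∈ ℤ_13 but not a unit; v_13(x) = 3 > 0

ℤ_13 = {x ∈ ℚ_13 : v_13(x) ≥ 0} and ℤ_13^× = {x ∈ ℤ_13 : v_13(x) = 0}. Here v_13(4394) = v_13(num) − v_13(den) = 3; compare against these criteria.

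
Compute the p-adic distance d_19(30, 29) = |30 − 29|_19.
d_19(30, 29) = 1

Step 1 — x − y = 30 − 29 = 1. Step 2 — v_19(1) = 0 (factor: 1 = (19^0 · 1); the sign does not affect v_p). Step 3 — |x − y|_19 = 19^{0} = 1.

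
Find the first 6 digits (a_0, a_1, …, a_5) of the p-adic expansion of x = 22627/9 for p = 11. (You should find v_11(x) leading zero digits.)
(a_0, …, a_5) = (0, 0, 0, 8, 8, 9)

v_11(22627/9) = 3, so a_0 = ... = a_2 = 0. Factor out: x = 11^3 · u with u = 17/9 a unit in ℤ_11. Expand u iteratively via a_{v+i} = u_i mod 11, u_{i+1} = (u_i − a_{v+i})/11:
  u_0 = 17/9;  a_3 = 8;  u_1 = (u_0 − 8)/11 = -5/9
  u_1 = -5/9;  a_4 = 8;  u_2 = (u_1 − 8)/11 = -7/9
  u_2 = -7/9;  a_5 = 9;  u_3 = (u_2 − 9)/11 = -8/9
Digits: (0, 0, 0, 8, 8, 9).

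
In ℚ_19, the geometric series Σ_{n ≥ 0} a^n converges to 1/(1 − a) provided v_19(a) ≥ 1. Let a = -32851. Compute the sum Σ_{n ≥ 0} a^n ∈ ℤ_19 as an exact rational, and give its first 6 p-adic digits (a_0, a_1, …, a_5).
Σ a^n = 1/(1 − a) = 1/32852;  first 6 digits = (1, 0, 4, 14, 15, 17)

v_19(a) = 2 ≥ 1, so the series converges in ℤ_19 to 1/(1 − a) = 1/(1 − (-32851)) = 1/32852. Expand this rational in ℤ_19: compute digits iteratively via d_i = x_i mod 19, x_{i+1} = (x_i − d_i)/19. The first 6 digits are (1, 0, 4, 14, 15, 17).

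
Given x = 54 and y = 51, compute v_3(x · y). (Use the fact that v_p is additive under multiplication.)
v_3(2754) = 4

v_p(x) = 3 (factor: 54 = 3^3 · 2); v_p(y) = 1 (factor: 51 = 3^1 · 17). Additivity: v_p(xy) = v_p(x) + v_p(y) = 3 + 1 = 4. (Direct check: xy = 2754 = 3^4 · (34).)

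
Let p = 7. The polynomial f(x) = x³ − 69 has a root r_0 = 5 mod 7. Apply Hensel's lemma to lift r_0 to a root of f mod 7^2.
r_1 = 33 (mod 49)

Hensel: r_{i+1} = r_i − f(r_i)/f′(r_i) mod 7^{i+2}, where f′(x) = 3x². Iterate:
  r_0 = 5 (mod 7)
  r_1 = 33 (mod 49)
Final: r = 33 with f(r) ≡ 0 mod 7^2.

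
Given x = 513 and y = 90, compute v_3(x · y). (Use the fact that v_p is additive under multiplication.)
v_3(46170) = 5

v_p(x) = 3 (factor: 513 = 3^3 · 19); v_p(y) = 2 (factor: 90 = 3^2 · 10). Additivity: v_p(xy) = v_p(x) + v_p(y) = 3 + 2 = 5. (Direct check: xy = 46170 = 3^5 · (190).)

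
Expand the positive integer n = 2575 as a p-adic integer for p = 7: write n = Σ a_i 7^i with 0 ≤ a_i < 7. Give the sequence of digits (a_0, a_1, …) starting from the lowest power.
(a_0, a_1, …) = (6, 3, 3, 0, 1)

Repeated division by 7 gives the digits low-to-high: 2575 = 6 + 3·7^1 + 3·7^2 + 1·7^4. Digit sequence: (6, 3, 3, 0, 1).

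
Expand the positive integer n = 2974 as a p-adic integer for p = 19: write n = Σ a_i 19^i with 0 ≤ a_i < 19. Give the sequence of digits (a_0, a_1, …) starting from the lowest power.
(a_0, a_1, …) = (10, 4, 8)

Repeated division by 19 gives the digits low-to-high: 2974 = 10 + 4·19^1 + 8·19^2. Digit sequence: (10, 4, 8).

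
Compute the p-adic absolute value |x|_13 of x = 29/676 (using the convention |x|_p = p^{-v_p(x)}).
|29/676|_13 = 169

Step 1 — compute v_13(x) by factoring powers of 13 out of the numerator and denominator: v_13(29/676) = -2. Step 2 — apply |x|_p = p^{-v_p(x)} = 13^{2} = 169.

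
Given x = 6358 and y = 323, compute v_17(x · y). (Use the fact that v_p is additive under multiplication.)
v_17(2053634) = 3

v_p(x) = 2 (factor: 6358 = 17^2 · 22); v_p(y) = 1 (factor: 323 = 17^1 · 19). Additivity: v_p(xy) = v_p(x) + v_p(y) = 2 + 1 = 3. (Direct check: xy = 2053634 = 17^3 · (418).)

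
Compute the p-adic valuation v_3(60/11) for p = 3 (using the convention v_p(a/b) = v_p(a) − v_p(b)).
v_3(60/11) = 1

Factor powers of 3 from the numerator and denominator of the reduced fraction: 60 = 3^1 · 20 and 11 = 3^0 · 11. Apply v_p(a/b) = v_p(a) − v_p(b): v_3(60/11) = 1 − 0 = 1.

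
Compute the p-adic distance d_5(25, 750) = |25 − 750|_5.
d_5(25, 750) = 1/25

Step 1 — x − y = 25 − 750 = -725. Step 2 — v_5(-725) = 2 (factor: -725 = −(5^2 · 29); the sign does not affect v_p). Step 3 — |x − y|_5 = 5^{-2} = 1/25.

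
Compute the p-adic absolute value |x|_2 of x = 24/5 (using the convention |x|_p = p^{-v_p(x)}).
|24/5|_2 = 1/8

Step 1 — compute v_2(x) by factoring powers of 2 out of the numerator and denominator: v_2(24/5) = 3. Step 2 — apply |x|_p = p^{-v_p(x)} = 2^{-3} = 1/8.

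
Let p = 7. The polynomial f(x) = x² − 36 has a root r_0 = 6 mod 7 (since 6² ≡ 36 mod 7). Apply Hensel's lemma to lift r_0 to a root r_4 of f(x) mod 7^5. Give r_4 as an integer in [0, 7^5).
r_4 = 6 (mod 16807)

Hensel's recurrence: r_{i+1} = r_i − f(r_i)·(f′(r_i))^{-1} mod 7^{i+2}, with f′(x) = 2x. Iterate:
  r_0 = 6 (mod 7)
  r_1 = 6 (mod 49)
  r_2 = 6 (mod 343)
  r_3 = 6 (mod 2401)
  r_4 = 6 (mod 16807)
Final: r_4 = 6, and one checks f(r_4) ≡ 0 mod 7^5.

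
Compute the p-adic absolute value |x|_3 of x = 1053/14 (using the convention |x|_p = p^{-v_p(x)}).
|1053/14|_3 = 1/81

Step 1 — compute v_3(x) by factoring powers of 3 out of the numerator and denominator: v_3(1053/14) = 4. Step 2 — apply |x|_p = p^{-v_p(x)} = 3^{-4} = 1/81.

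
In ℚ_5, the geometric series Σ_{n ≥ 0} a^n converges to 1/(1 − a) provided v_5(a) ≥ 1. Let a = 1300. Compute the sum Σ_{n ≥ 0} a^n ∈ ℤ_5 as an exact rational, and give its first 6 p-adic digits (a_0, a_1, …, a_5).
Σ a^n = 1/(1 − a) = -1/1299;  first 6 digits = (1, 0, 2, 0, 1, 1)

v_5(a) = 2 ≥ 1, so the series converges in ℤ_5 to 1/(1 − a) = 1/(1 − 1300) = -1/1299. Expand this rational in ℤ_5: compute digits iteratively via d_i = x_i mod 5, x_{i+1} = (x_i − d_i)/5. The first 6 digits are (1, 0, 2, 0, 1, 1).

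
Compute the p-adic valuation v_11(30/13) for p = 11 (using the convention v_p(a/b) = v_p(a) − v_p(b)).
v_11(30/13) = 0

Factor powers of 11 from the numerator and denominator of the reduced fraction: 30 = 11^0 · 30 and 13 = 11^0 · 13. Apply v_p(a/b) = v_p(a) − v_p(b): v_11(30/13) = 0 − 0 = 0.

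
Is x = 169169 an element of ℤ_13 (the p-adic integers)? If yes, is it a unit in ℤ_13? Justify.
x ∈ ℤ_13 but not a unit; v_13(x) = 3 > 0

ℤ_13 = {x ∈ ℚ_13 : v_13(x) ≥ 0} and ℤ_13^× = {x ∈ ℤ_13 : v_13(x) = 0}. Here v_13(169169) = v_13(num) − v_13(den) = 3; compare against these criteria.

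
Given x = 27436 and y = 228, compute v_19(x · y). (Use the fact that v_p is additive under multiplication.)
v_19(6255408) = 4

v_p(x) = 3 (factor: 27436 = 19^3 · 4); v_p(y) = 1 (factor: 228 = 19^1 · 12). Additivity: v_p(xy) = v_p(x) + v_p(y) = 3 + 1 = 4. (Direct check: xy = 6255408 = 19^4 · (48).)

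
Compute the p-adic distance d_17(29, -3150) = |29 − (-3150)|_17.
d_17(29, -3150) = 1/289

Step 1 — x − y = 29 − (-3150) = 3179. Step 2 — v_17(3179) = 2 (factor: 3179 = (17^2 · 11); the sign does not affect v_p). Step 3 — |x − y|_17 = 17^{-2} = 1/289.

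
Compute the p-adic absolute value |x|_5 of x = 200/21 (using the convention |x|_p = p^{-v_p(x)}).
|200/21|_5 = 1/25

Step 1 — compute v_5(x) by factoring powers of 5 out of the numerator and denominator: v_5(200/21) = 2. Step 2 — apply |x|_p = p^{-v_p(x)} = 5^{-2} = 1/25.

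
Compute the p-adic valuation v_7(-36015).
v_7(-36015) = 4

v_7(n) is the largest exponent k such that 7^k divides n. Factor out: -36015 = -7^4 · 15. (Sign doesn't affect v_p.) So v_7(-36015) = 4.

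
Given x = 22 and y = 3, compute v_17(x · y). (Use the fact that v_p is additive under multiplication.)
v_17(66) = 0

v_p(x) = 0 (factor: 22 = 17^0 · 22); v_p(y) = 0 (factor: 3 = 17^0 · 3). Additivity: v_p(xy) = v_p(x) + v_p(y) = 0 + 0 = 0. (Direct check: xy = 66 = 17^0 · (66).)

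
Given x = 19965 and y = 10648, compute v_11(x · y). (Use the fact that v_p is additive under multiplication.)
v_11(212587320) = 6

v_p(x) = 3 (factor: 19965 = 11^3 · 15); v_p(y) = 3 (factor: 10648 = 11^3 · 8). Additivity: v_p(xy) = v_p(x) + v_p(y) = 3 + 3 = 6. (Direct check: xy = 212587320 = 11^6 · (120).)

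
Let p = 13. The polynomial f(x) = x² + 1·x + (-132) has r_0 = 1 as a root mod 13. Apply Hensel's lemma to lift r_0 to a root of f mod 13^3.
r_2 = 2185 (mod 2197)

Hensel: r_{i+1} = r_i − f(r_i)·(f′(r_i))^{-1} mod 13^{i+2}, f′(x) = 2x + 1. Iterate:
  r_0 = 1 (mod 13)
  r_1 = 157 (mod 169)
  r_2 = 2185 (mod 2197)
Final: r = 2185 satisfies f(r) ≡ 0 mod 13^3.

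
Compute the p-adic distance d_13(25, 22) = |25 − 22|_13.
d_13(25, 22) = 1

Step 1 — x − y = 25 − 22 = 3. Step 2 — v_13(3) = 0 (factor: 3 = (13^0 · 3); the sign does not affect v_p). Step 3 — |x − y|_13 = 13^{0} = 1.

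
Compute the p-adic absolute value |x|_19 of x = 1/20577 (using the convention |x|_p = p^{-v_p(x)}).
|1/20577|_19 = 6859

Step 1 — compute v_19(x) by factoring powers of 19 out of the numerator and denominator: v_19(1/20577) = -3. Step 2 — apply |x|_p = p^{-v_p(x)} = 19^{3} = 6859.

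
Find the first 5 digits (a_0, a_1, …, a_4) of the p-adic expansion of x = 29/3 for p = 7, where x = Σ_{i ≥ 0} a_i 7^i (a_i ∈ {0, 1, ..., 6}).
(a_0, …, a_4) = (5, 3, 2, 2, 2)

v_7(29/3) = 0 (numerator and denominator both coprime to 7), so x ∈ ℤ_7^×. Compute digits iteratively via a_i = x_i mod 7, x_{i+1} = (x_i − a_i)/7, with x_0 = x:
  x_0 = 29/3;  a_0 = 5;  x_1 = (x_0 − 5)/7 = 2/3
  x_1 = 2/3;  a_1 = 3;  x_2 = (x_1 − 3)/7 = -1/3
  x_2 = -1/3;  a_2 = 2;  x_3 = (x_2 − 2)/7 = -1/3
  x_3 = -1/3;  a_3 = 2;  x_4 = (x_3 − 2)/7 = -1/3
  x_4 = -1/3;  a_4 = 2;  x_5 = (x_4 − 2)/7 = -1/3
Digits: (5, 3, 2, 2, 2).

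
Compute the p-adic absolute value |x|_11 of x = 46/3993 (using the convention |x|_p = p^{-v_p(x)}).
|46/3993|_11 = 1331

Step 1 — compute v_11(x) by factoring powers of 11 out of the numerator and denominator: v_11(46/3993) = -3. Step 2 — apply |x|_p = p^{-v_p(x)} = 11^{3} = 1331.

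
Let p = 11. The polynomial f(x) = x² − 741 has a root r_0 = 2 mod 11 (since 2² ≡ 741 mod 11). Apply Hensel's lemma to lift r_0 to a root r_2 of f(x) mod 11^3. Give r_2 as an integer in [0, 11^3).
r_2 = 1245 (mod 1331)

Hensel's recurrence: r_{i+1} = r_i − f(r_i)·(f′(r_i))^{-1} mod 11^{i+2}, with f′(x) = 2x. Iterate:
  r_0 = 2 (mod 11)
  r_1 = 35 (mod 121)
  r_2 = 1245 (mod 1331)
Final: r_2 = 1245, and one checks f(r_2) ≡ 0 mod 11^3.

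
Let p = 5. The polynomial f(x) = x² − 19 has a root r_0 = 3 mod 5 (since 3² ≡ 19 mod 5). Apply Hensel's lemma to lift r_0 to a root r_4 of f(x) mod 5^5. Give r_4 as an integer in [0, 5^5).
r_4 = 2988 (mod 3125)

Hensel's recurrence: r_{i+1} = r_i − f(r_i)·(f′(r_i))^{-1} mod 5^{i+2}, with f′(x) = 2x. Iterate:
  r_0 = 3 (mod 5)
  r_1 = 13 (mod 25)
  r_2 = 113 (mod 125)
  r_3 = 488 (mod 625)
  r_4 = 2988 (mod 3125)
Final: r_4 = 2988, and one checks f(r_4) ≡ 0 mod 5^5.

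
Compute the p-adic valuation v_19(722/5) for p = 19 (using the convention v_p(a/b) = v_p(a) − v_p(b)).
v_19(722/5) = 2

Factor powers of 19 from the numerator and denominator of the reduced fraction: 722 = 19^2 · 2 and 5 = 19^0 · 5. Apply v_p(a/b) = v_p(a) − v_p(b): v_19(722/5) = 2 − 0 = 2.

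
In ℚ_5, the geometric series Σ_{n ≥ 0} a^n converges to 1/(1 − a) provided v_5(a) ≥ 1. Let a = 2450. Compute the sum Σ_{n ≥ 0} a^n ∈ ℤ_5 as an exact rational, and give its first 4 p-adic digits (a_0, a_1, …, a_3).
Σ a^n = 1/(1 − a) = -1/2449;  first 4 digits = (1, 0, 3, 4)

v_5(a) = 2 ≥ 1, so the series converges in ℤ_5 to 1/(1 − a) = 1/(1 − 2450) = -1/2449. Expand this rational in ℤ_5: compute digits iteratively via d_i = x_i mod 5, x_{i+1} = (x_i − d_i)/5. The first 4 digits are (1, 0, 3, 4).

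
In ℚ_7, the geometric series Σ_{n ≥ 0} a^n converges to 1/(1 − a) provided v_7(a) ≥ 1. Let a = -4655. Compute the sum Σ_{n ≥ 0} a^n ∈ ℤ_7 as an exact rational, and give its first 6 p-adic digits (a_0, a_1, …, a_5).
Σ a^n = 1/(1 − a) = 1/4656;  first 6 digits = (1, 0, 3, 0, 0, 1)

v_7(a) = 2 ≥ 1, so the series converges in ℤ_7 to 1/(1 − a) = 1/(1 − (-4655)) = 1/4656. Expand this rational in ℤ_7: compute digits iteratively via d_i = x_i mod 7, x_{i+1} = (x_i − d_i)/7. The first 6 digits are (1, 0, 3, 0, 0, 1).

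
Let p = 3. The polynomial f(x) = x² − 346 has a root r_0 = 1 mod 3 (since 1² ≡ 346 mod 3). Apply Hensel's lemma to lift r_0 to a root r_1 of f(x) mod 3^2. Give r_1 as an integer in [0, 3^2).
r_1 = 7 (mod 9)

Hensel's recurrence: r_{i+1} = r_i − f(r_i)·(f′(r_i))^{-1} mod 3^{i+2}, with f′(x) = 2x. Iterate:
  r_0 = 1 (mod 3)
  r_1 = 7 (mod 9)
Final: r_1 = 7, and one checks f(r_1) ≡ 0 mod 3^2.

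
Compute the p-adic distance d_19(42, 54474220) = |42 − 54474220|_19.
d_19(42, 54474220) = 1/2476099

Step 1 — x − y = 42 − 54474220 = -54474178. Step 2 — v_19(-54474178) = 5 (factor: -54474178 = −(19^5 · 22); the sign does not affect v_p). Step 3 — |x − y|_19 = 19^{-5} = 1/2476099.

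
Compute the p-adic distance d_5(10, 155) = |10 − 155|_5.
d_5(10, 155) = 1/5

Step 1 — x − y = 10 − 155 = -145. Step 2 — v_5(-145) = 1 (factor: -145 = −(5^1 · 29); the sign does not affect v_p). Step 3 — |x − y|_5 = 5^{-1} = 1/5.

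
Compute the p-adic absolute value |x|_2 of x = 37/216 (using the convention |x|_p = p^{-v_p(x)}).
|37/216|_2 = 8

Step 1 — compute v_2(x) by factoring powers of 2 out of the numerator and denominator: v_2(37/216) = -3. Step 2 — apply |x|_p = p^{-v_p(x)} = 2^{3} = 8.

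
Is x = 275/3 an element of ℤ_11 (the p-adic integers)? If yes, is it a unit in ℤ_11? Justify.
x ∈ ℤ_11 but not a unit; v_11(x) = 1 > 0

ℤ_11 = {x ∈ ℚ_11 : v_11(x) ≥ 0} and ℤ_11^× = {x ∈ ℤ_11 : v_11(x) = 0}. Here v_11(275/3) = v_11(num) − v_11(den) = 1; compare against these criteria.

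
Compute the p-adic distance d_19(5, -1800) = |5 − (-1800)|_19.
d_19(5, -1800) = 1/361

Step 1 — x − y = 5 − (-1800) = 1805. Step 2 — v_19(1805) = 2 (factor: 1805 = (19^2 · 5); the sign does not affect v_p). Step 3 — |x − y|_19 = 19^{-2} = 1/361.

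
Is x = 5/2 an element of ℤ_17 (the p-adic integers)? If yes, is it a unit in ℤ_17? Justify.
x ∈ ℤ_17^× (unit); v_17(x) = 0

ℤ_17 = {x ∈ ℚ_17 : v_17(x) ≥ 0} and ℤ_17^× = {x ∈ ℤ_17 : v_17(x) = 0}. Here v_17(5/2) = v_17(num) − v_17(den) = 0; compare against these criteria.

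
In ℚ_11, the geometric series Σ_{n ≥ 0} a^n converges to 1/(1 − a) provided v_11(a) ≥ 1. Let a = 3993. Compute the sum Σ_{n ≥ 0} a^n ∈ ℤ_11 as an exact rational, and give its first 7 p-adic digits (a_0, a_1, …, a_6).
Σ a^n = 1/(1 − a) = -1/3992;  first 7 digits = (1, 0, 0, 3, 0, 0, 9)

v_11(a) = 3 ≥ 1, so the series converges in ℤ_11 to 1/(1 − a) = 1/(1 − 3993) = -1/3992. Expand this rational in ℤ_11: compute digits iteratively via d_i = x_i mod 11, x_{i+1} = (x_i − d_i)/11. The first 7 digits are (1, 0, 0, 3, 0, 0, 9).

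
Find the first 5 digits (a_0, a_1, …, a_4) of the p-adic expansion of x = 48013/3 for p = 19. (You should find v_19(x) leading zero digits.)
(a_0, …, a_4) = (0, 0, 0, 15, 12)

v_19(48013/3) = 3, so a_0 = ... = a_2 = 0. Factor out: x = 19^3 · u with u = 7/3 a unit in ℤ_19. Expand u iteratively via a_{v+i} = u_i mod 19, u_{i+1} = (u_i − a_{v+i})/19:
  u_0 = 7/3;  a_3 = 15;  u_1 = (u_0 − 15)/19 = -2/3
  u_1 = -2/3;  a_4 = 12;  u_2 = (u_1 − 12)/19 = -2/3
Digits: (0, 0, 0, 15, 12).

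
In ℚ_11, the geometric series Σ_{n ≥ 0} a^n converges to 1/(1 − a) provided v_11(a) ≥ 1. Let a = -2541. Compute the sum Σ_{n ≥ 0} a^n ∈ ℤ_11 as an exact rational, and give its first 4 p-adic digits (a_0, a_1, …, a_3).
Σ a^n = 1/(1 − a) = 1/2542;  first 4 digits = (1, 0, 1, 9)

v_11(a) = 2 ≥ 1, so the series converges in ℤ_11 to 1/(1 − a) = 1/(1 − (-2541)) = 1/2542. Expand this rational in ℤ_11: compute digits iteratively via d_i = x_i mod 11, x_{i+1} = (x_i − d_i)/11. The first 4 digits are (1, 0, 1, 9).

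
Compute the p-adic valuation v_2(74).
v_2(74) = 1

v_2(n) is the largest exponent k such that 2^k divides n. Factor out: 74 = 2^1 · 37. (Sign doesn't affect v_p.) So v_2(74) = 1.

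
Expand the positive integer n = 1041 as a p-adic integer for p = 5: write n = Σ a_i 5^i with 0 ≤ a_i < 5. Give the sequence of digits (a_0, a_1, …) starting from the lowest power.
(a_0, a_1, …) = (1, 3, 1, 3, 1)

Repeated division by 5 gives the digits low-to-high: 1041 = 1 + 3·5^1 + 1·5^2 + 3·5^3 + 1·5^4. Digit sequence: (1, 3, 1, 3, 1).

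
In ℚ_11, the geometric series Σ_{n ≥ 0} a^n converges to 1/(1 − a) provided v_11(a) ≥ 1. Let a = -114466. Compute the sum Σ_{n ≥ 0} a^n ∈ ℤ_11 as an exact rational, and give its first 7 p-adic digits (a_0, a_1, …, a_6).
Σ a^n = 1/(1 − a) = 1/114467;  first 7 digits = (1, 0, 0, 2, 3, 10, 3)

v_11(a) = 3 ≥ 1, so the series converges in ℤ_11 to 1/(1 − a) = 1/(1 − (-114466)) = 1/114467. Expand this rational in ℤ_11: compute digits iteratively via d_i = x_i mod 11, x_{i+1} = (x_i − d_i)/11. The first 7 digits are (1, 0, 0, 2, 3, 10, 3).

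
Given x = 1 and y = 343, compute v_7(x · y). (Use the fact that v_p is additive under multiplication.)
v_7(343) = 3

v_p(x) = 0 (factor: 1 = 7^0 · 1); v_p(y) = 3 (factor: 343 = 7^3 · 1). Additivity: v_p(xy) = v_p(x) + v_p(y) = 0 + 3 = 3. (Direct check: xy = 343 = 7^3 · (1).)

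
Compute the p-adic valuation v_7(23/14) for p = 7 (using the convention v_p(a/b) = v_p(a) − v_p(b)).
v_7(23/14) = -1

Factor powers of 7 from the numerator and denominator of the reduced fraction: 23 = 7^0 · 23 and 14 = 7^1 · 2. Apply v_p(a/b) = v_p(a) − v_p(b): v_7(23/14) = 0 − 1 = -1.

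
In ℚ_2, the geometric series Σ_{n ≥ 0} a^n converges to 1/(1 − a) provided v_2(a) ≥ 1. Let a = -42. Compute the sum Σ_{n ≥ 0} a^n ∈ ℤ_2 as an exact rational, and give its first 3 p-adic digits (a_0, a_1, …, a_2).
Σ a^n = 1/(1 − a) = 1/43;  first 3 digits = (1, 1, 0)

v_2(a) = 1 ≥ 1, so the series converges in ℤ_2 to 1/(1 − a) = 1/(1 − (-42)) = 1/43. Expand this rational in ℤ_2: compute digits iteratively via d_i = x_i mod 2, x_{i+1} = (x_i − d_i)/2. The first 3 digits are (1, 1, 0).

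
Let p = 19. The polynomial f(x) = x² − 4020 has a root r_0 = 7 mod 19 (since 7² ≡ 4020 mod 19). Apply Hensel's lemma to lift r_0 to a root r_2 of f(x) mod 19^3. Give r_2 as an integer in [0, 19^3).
r_2 = 4700 (mod 6859)

Hensel's recurrence: r_{i+1} = r_i − f(r_i)·(f′(r_i))^{-1} mod 19^{i+2}, with f′(x) = 2x. Iterate:
  r_0 = 7 (mod 19)
  r_1 = 7 (mod 361)
  r_2 = 4700 (mod 6859)
Final: r_2 = 4700, and one checks f(r_2) ≡ 0 mod 19^3.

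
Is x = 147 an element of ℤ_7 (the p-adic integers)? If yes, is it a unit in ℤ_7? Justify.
x ∈ ℤ_7 but not a unit; v_7(x) = 2 > 0

ℤ_7 = {x ∈ ℚ_7 : v_7(x) ≥ 0} and ℤ_7^× = {x ∈ ℤ_7 : v_7(x) = 0}. Here v_7(147) = v_7(num) − v_7(den) = 2; compare against these criteria.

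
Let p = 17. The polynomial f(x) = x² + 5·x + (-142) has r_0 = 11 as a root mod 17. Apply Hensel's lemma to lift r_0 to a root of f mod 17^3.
r_2 = 759 (mod 4913)

Hensel: r_{i+1} = r_i − f(r_i)·(f′(r_i))^{-1} mod 17^{i+2}, f′(x) = 2x + 5. Iterate:
  r_0 = 11 (mod 17)
  r_1 = 181 (mod 289)
  r_2 = 759 (mod 4913)
Final: r = 759 satisfies f(r) ≡ 0 mod 17^3.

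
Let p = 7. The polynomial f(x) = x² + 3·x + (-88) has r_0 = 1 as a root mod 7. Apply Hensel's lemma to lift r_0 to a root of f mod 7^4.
r_3 = 8 (mod 2401)

Hensel: r_{i+1} = r_i − f(r_i)·(f′(r_i))^{-1} mod 7^{i+2}, f′(x) = 2x + 3. Iterate:
  r_0 = 1 (mod 7)
  r_1 = 8 (mod 49)
  r_2 = 8 (mod 343)
  r_3 = 8 (mod 2401)
Final: r = 8 satisfies f(r) ≡ 0 mod 7^4.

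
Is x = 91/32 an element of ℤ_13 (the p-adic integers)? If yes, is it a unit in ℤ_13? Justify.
x ∈ ℤ_13 but not a unit; v_13(x) = 1 > 0

ℤ_13 = {x ∈ ℚ_13 : v_13(x) ≥ 0} and ℤ_13^× = {x ∈ ℤ_13 : v_13(x) = 0}. Here v_13(91/32) = v_13(num) − v_13(den) = 1; compare against these criteria.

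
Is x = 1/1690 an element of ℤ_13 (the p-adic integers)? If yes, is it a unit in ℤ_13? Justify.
x ∉ ℤ_13 (v_13(x) = -2 < 0)

ℤ_13 = {x ∈ ℚ_13 : v_13(x) ≥ 0} and ℤ_13^× = {x ∈ ℤ_13 : v_13(x) = 0}. Here v_13(1/1690) = v_13(num) − v_13(den) = -2; compare against these criteria.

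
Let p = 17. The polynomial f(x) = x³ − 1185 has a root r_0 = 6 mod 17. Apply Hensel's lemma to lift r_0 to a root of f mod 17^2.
r_1 = 23 (mod 289)

Hensel: r_{i+1} = r_i − f(r_i)/f′(r_i) mod 17^{i+2}, where f′(x) = 3x². Iterate:
  r_0 = 6 (mod 17)
  r_1 = 23 (mod 289)
Final: r = 23 with f(r) ≡ 0 mod 17^2.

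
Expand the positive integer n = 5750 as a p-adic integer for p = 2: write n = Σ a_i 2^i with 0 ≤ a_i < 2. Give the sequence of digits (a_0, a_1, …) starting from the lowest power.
(a_0, a_1, …) = (0, 1, 1, 0, 1, 1, 1, 0, 0, 1, 1, 0, 1)

Repeated division by 2 gives the digits low-to-high: 5750 = 1·2^1 + 1·2^2 + 1·2^4 + 1·2^5 + 1·2^6 + 1·2^9 + 1·2^10 + 1·2^12. Digit sequence: (0, 1, 1, 0, 1, 1, 1, 0, 0, 1, 1, 0, 1).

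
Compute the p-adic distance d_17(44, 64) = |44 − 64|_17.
d_17(44, 64) = 1

Step 1 — x − y = 44 − 64 = -20. Step 2 — v_17(-20) = 0 (factor: -20 = −(17^0 · 20); the sign does not affect v_p). Step 3 — |x − y|_17 = 17^{0} = 1.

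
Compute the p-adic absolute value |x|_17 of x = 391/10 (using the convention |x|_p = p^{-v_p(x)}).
|391/10|_17 = 1/17

Step 1 — compute v_17(x) by factoring powers of 17 out of the numerator and denominator: v_17(391/10) = 1. Step 2 — apply |x|_p = p^{-v_p(x)} = 17^{-1} = 1/17.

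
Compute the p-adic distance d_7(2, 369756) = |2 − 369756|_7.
d_7(2, 369756) = 1/16807

Step 1 — x − y = 2 − 369756 = -369754. Step 2 — v_7(-369754) = 5 (factor: -369754 = −(7^5 · 22); the sign does not affect v_p). Step 3 — |x − y|_7 = 7^{-5} = 1/16807.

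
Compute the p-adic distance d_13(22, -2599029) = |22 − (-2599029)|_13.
d_13(22, -2599029) = 1/371293

Step 1 — x − y = 22 − (-2599029) = 2599051. Step 2 — v_13(2599051) = 5 (factor: 2599051 = (13^5 · 7); the sign does not affect v_p). Step 3 — |x − y|_13 = 13^{-5} = 1/371293.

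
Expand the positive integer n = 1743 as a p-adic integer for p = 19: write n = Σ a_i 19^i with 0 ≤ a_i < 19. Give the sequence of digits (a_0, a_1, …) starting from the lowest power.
(a_0, a_1, …) = (14, 15, 4)

Repeated division by 19 gives the digits low-to-high: 1743 = 14 + 15·19^1 + 4·19^2. Digit sequence: (14, 15, 4).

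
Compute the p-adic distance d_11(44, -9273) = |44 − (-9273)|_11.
d_11(44, -9273) = 1/1331

Step 1 — x − y = 44 − (-9273) = 9317. Step 2 — v_11(9317) = 3 (factor: 9317 = (11^3 · 7); the sign does not affect v_p). Step 3 — |x − y|_11 = 11^{-3} = 1/1331.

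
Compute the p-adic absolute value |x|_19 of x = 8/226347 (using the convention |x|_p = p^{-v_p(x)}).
|8/226347|_19 = 6859

Step 1 — compute v_19(x) by factoring powers of 19 out of the numerator and denominator: v_19(8/226347) = -3. Step 2 — apply |x|_p = p^{-v_p(x)} = 19^{3} = 6859.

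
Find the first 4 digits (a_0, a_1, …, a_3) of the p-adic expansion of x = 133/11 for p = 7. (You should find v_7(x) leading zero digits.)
(a_0, …, a_3) = (0, 3, 3, 4)

v_7(133/11) = 1, so a_0 = ... = a_0 = 0. Factor out: x = 7^1 · u with u = 19/11 a unit in ℤ_7. Expand u iteratively via a_{v+i} = u_i mod 7, u_{i+1} = (u_i − a_{v+i})/7:
  u_0 = 19/11;  a_1 = 3;  u_1 = (u_0 − 3)/7 = -2/11
  u_1 = -2/11;  a_2 = 3;  u_2 = (u_1 − 3)/7 = -5/11
  u_2 = -5/11;  a_3 = 4;  u_3 = (u_2 − 4)/7 = -7/11
Digits: (0, 3, 3, 4).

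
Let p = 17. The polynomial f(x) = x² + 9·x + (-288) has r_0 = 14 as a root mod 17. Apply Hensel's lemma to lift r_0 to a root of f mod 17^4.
r_3 = 65413 (mod 83521)

Hensel: r_{i+1} = r_i − f(r_i)·(f′(r_i))^{-1} mod 17^{i+2}, f′(x) = 2x + 9. Iterate:
  r_0 = 14 (mod 17)
  r_1 = 99 (mod 289)
  r_2 = 1544 (mod 4913)
  r_3 = 65413 (mod 83521)
Final: r = 65413 satisfies f(r) ≡ 0 mod 17^4.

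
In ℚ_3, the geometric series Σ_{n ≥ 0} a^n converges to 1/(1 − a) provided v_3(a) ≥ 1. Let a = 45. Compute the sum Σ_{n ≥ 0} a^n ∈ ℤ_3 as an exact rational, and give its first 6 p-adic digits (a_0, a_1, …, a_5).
Σ a^n = 1/(1 − a) = -1/44;  first 6 digits = (1, 0, 2, 1, 1, 2)

v_3(a) = 2 ≥ 1, so the series converges in ℤ_3 to 1/(1 − a) = 1/(1 − 45) = -1/44. Expand this rational in ℤ_3: compute digits iteratively via d_i = x_i mod 3, x_{i+1} = (x_i − d_i)/3. The first 6 digits are (1, 0, 2, 1, 1, 2).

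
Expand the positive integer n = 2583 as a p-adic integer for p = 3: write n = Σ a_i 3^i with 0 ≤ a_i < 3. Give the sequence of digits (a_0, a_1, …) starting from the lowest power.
(a_0, a_1, …) = (0, 0, 2, 2, 1, 1, 0, 1)

Repeated division by 3 gives the digits low-to-high: 2583 = 2·3^2 + 2·3^3 + 1·3^4 + 1·3^5 + 1·3^7. Digit sequence: (0, 0, 2, 2, 1, 1, 0, 1).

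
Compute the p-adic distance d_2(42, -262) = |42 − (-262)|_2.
d_2(42, -262) = 1/16

Step 1 — x − y = 42 − (-262) = 304. Step 2 — v_2(304) = 4 (factor: 304 = (2^4 · 19); the sign does not affect v_p). Step 3 — |x − y|_2 = 2^{-4} = 1/16.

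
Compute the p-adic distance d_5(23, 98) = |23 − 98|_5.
d_5(23, 98) = 1/25

Step 1 — x − y = 23 − 98 = -75. Step 2 — v_5(-75) = 2 (factor: -75 = −(5^2 · 3); the sign does not affect v_p). Step 3 — |x − y|_5 = 5^{-2} = 1/25.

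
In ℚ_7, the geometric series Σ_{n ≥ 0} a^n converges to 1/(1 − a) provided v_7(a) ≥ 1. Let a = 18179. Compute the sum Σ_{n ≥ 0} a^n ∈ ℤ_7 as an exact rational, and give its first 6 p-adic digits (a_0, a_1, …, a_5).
Σ a^n = 1/(1 − a) = -1/18178;  first 6 digits = (1, 0, 0, 4, 0, 1)

v_7(a) = 3 ≥ 1, so the series converges in ℤ_7 to 1/(1 − a) = 1/(1 − 18179) = -1/18178. Expand this rational in ℤ_7: compute digits iteratively via d_i = x_i mod 7, x_{i+1} = (x_i − d_i)/7. The first 6 digits are (1, 0, 0, 4, 0, 1).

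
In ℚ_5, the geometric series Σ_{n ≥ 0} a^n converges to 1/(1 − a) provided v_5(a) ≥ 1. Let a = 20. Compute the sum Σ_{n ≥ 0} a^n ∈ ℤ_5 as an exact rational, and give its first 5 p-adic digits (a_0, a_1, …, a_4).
Σ a^n = 1/(1 − a) = -1/19;  first 5 digits = (1, 4, 1, 2, 4)

v_5(a) = 1 ≥ 1, so the series converges in ℤ_5 to 1/(1 − a) = 1/(1 − 20) = -1/19. Expand this rational in ℤ_5: compute digits iteratively via d_i = x_i mod 5, x_{i+1} = (x_i − d_i)/5. The first 5 digits are (1, 4, 1, 2, 4).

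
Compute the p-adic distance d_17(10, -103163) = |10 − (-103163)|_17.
d_17(10, -103163) = 1/4913

Step 1 — x − y = 10 − (-103163) = 103173. Step 2 — v_17(103173) = 3 (factor: 103173 = (17^3 · 21); the sign does not affect v_p). Step 3 — |x − y|_17 = 17^{-3} = 1/4913.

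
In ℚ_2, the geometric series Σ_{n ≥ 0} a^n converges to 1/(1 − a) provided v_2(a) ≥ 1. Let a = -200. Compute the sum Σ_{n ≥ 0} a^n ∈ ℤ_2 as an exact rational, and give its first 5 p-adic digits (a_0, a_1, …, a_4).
Σ a^n = 1/(1 − a) = 1/201;  first 5 digits = (1, 0, 0, 1, 1)

v_2(a) = 3 ≥ 1, so the series converges in ℤ_2 to 1/(1 − a) = 1/(1 − (-200)) = 1/201. Expand this rational in ℤ_2: compute digits iteratively via d_i = x_i mod 2, x_{i+1} = (x_i − d_i)/2. The first 5 digits are (1, 0, 0, 1, 1).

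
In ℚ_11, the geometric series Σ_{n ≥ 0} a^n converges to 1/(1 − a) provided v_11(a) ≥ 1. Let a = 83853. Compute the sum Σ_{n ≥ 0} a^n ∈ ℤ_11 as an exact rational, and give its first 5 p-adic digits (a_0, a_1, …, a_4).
Σ a^n = 1/(1 − a) = -1/83852;  first 5 digits = (1, 0, 0, 8, 5)

v_11(a) = 3 ≥ 1, so the series converges in ℤ_11 to 1/(1 − a) = 1/(1 − 83853) = -1/83852. Expand this rational in ℤ_11: compute digits iteratively via d_i = x_i mod 11, x_{i+1} = (x_i − d_i)/11. The first 5 digits are (1, 0, 0, 8, 5).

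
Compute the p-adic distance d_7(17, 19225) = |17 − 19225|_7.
d_7(17, 19225) = 1/2401

Step 1 — x − y = 17 − 19225 = -19208. Step 2 — v_7(-19208) = 4 (factor: -19208 = −(7^4 · 8); the sign does not affect v_p). Step 3 — |x − y|_7 = 7^{-4} = 1/2401.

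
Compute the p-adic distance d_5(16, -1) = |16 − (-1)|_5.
d_5(16, -1) = 1

Step 1 — x − y = 16 − (-1) = 17. Step 2 — v_5(17) = 0 (factor: 17 = (5^0 · 17); the sign does not affect v_p). Step 3 — |x − y|_5 = 5^{0} = 1.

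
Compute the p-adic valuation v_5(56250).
v_5(56250) = 5

v_5(n) is the largest exponent k such that 5^k divides n. Factor out: 56250 = 5^5 · 18. (Sign doesn't affect v_p.) So v_5(56250) = 5.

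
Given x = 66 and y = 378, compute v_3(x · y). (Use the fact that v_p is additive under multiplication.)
v_3(24948) = 4

v_p(x) = 1 (factor: 66 = 3^1 · 22); v_p(y) = 3 (factor: 378 = 3^3 · 14). Additivity: v_p(xy) = v_p(x) + v_p(y) = 1 + 3 = 4. (Direct check: xy = 24948 = 3^4 · (308).)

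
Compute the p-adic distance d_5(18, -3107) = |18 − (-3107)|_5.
d_5(18, -3107) = 1/3125

Step 1 — x − y = 18 − (-3107) = 3125. Step 2 — v_5(3125) = 5 (factor: 3125 = (5^5 · 1); the sign does not affect v_p). Step 3 — |x − y|_5 = 5^{-5} = 1/3125.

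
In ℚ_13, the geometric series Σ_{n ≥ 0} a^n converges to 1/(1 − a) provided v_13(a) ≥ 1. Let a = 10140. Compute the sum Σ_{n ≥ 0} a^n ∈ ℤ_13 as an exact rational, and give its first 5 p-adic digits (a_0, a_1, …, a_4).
Σ a^n = 1/(1 − a) = -1/10139;  first 5 digits = (1, 0, 8, 4, 12)

v_13(a) = 2 ≥ 1, so the series converges in ℤ_13 to 1/(1 − a) = 1/(1 − 10140) = -1/10139. Expand this rational in ℤ_13: compute digits iteratively via d_i = x_i mod 13, x_{i+1} = (x_i − d_i)/13. The first 5 digits are (1, 0, 8, 4, 12).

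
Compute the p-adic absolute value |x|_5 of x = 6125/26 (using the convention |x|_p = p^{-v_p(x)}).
|6125/26|_5 = 1/125

Step 1 — compute v_5(x) by factoring powers of 5 out of the numerator and denominator: v_5(6125/26) = 3. Step 2 — apply |x|_p = p^{-v_p(x)} = 5^{-3} = 1/125.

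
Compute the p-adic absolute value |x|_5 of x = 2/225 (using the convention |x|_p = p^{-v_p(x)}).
|2/225|_5 = 25

Step 1 — compute v_5(x) by factoring powers of 5 out of the numerator and denominator: v_5(2/225) = -2. Step 2 — apply |x|_p = p^{-v_p(x)} = 5^{2} = 25.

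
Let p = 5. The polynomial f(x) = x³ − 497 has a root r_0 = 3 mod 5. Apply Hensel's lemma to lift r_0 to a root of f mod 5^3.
r_2 = 38 (mod 125)

Hensel: r_{i+1} = r_i − f(r_i)/f′(r_i) mod 5^{i+2}, where f′(x) = 3x². Iterate:
  r_0 = 3 (mod 5)
  r_1 = 13 (mod 25)
  r_2 = 38 (mod 125)
Final: r = 38 with f(r) ≡ 0 mod 5^3.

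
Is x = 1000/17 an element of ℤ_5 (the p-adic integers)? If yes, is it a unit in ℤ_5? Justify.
x ∈ ℤ_5 but not a unit; v_5(x) = 3 > 0

ℤ_5 = {x ∈ ℚ_5 : v_5(x) ≥ 0} and ℤ_5^× = {x ∈ ℤ_5 : v_5(x) = 0}. Here v_5(1000/17) = v_5(num) − v_5(den) = 3; compare against these criteria.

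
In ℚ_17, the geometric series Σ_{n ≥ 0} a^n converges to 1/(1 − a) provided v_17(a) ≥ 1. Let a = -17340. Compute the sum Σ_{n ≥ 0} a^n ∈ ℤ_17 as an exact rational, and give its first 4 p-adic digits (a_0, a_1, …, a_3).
Σ a^n = 1/(1 − a) = 1/17341;  first 4 digits = (1, 0, 8, 13)

v_17(a) = 2 ≥ 1, so the series converges in ℤ_17 to 1/(1 − a) = 1/(1 − (-17340)) = 1/17341. Expand this rational in ℤ_17: compute digits iteratively via d_i = x_i mod 17, x_{i+1} = (x_i − d_i)/17. The first 4 digits are (1, 0, 8, 13).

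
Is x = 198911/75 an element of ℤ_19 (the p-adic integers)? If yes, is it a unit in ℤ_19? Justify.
x ∈ ℤ_19 but not a unit; v_19(x) = 3 > 0

ℤ_19 = {x ∈ ℚ_19 : v_19(x) ≥ 0} and ℤ_19^× = {x ∈ ℤ_19 : v_19(x) = 0}. Here v_19(198911/75) = v_19(num) − v_19(den) = 3; compare against these criteria.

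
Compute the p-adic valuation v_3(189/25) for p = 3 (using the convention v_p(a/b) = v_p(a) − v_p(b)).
v_3(189/25) = 3

Factor powers of 3 from the numerator and denominator of the reduced fraction: 189 = 3^3 · 7 and 25 = 3^0 · 25. Apply v_p(a/b) = v_p(a) − v_p(b): v_3(189/25) = 3 − 0 = 3.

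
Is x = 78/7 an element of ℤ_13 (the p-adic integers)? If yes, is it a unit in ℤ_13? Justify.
x ∈ ℤ_13 but not a unit; v_13(x) = 1 > 0

ℤ_13 = {x ∈ ℚ_13 : v_13(x) ≥ 0} and ℤ_13^× = {x ∈ ℤ_13 : v_13(x) = 0}. Here v_13(78/7) = v_13(num) − v_13(den) = 1; compare against these criteria.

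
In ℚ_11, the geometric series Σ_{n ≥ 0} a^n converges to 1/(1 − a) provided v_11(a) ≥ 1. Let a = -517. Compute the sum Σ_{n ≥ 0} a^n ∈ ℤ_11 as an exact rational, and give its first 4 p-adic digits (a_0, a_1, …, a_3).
Σ a^n = 1/(1 − a) = 1/518;  first 4 digits = (1, 8, 4, 8)

v_11(a) = 1 ≥ 1, so the series converges in ℤ_11 to 1/(1 − a) = 1/(1 − (-517)) = 1/518. Expand this rational in ℤ_11: compute digits iteratively via d_i = x_i mod 11, x_{i+1} = (x_i − d_i)/11. The first 4 digits are (1, 8, 4, 8).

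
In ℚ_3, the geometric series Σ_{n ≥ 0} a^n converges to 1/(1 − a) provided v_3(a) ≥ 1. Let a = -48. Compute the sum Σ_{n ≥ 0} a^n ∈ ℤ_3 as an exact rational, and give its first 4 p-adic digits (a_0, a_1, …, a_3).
Σ a^n = 1/(1 − a) = 1/49;  first 4 digits = (1, 2, 1, 1)

v_3(a) = 1 ≥ 1, so the series converges in ℤ_3 to 1/(1 − a) = 1/(1 − (-48)) = 1/49. Expand this rational in ℤ_3: compute digits iteratively via d_i = x_i mod 3, x_{i+1} = (x_i − d_i)/3. The first 4 digits are (1, 2, 1, 1).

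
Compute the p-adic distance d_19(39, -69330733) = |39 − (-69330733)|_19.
d_19(39, -69330733) = 1/2476099

Step 1 — x − y = 39 − (-69330733) = 69330772. Step 2 — v_19(69330772) = 5 (factor: 69330772 = (19^5 · 28); the sign does not affect v_p). Step 3 — |x − y|_19 = 19^{-5} = 1/2476099.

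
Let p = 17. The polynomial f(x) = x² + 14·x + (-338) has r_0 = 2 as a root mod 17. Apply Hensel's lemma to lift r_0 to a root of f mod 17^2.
r_1 = 19 (mod 289)

Hensel: r_{i+1} = r_i − f(r_i)·(f′(r_i))^{-1} mod 17^{i+2}, f′(x) = 2x + 14. Iterate:
  r_0 = 2 (mod 17)
  r_1 = 19 (mod 289)
Final: r = 19 satisfies f(r) ≡ 0 mod 17^2.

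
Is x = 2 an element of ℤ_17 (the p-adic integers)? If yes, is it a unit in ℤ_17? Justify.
x ∈ ℤ_17^× (unit); v_17(x) = 0

ℤ_17 = {x ∈ ℚ_17 : v_17(x) ≥ 0} and ℤ_17^× = {x ∈ ℤ_17 : v_17(x) = 0}. Here v_17(2) = v_17(num) − v_17(den) = 0; compare against these criteria.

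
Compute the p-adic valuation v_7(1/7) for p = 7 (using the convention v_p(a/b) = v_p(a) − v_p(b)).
v_7(1/7) = -1

Factor powers of 7 from the numerator and denominator of the reduced fraction: 1 = 7^0 · 1 and 7 = 7^1 · 1. Apply v_p(a/b) = v_p(a) − v_p(b): v_7(1/7) = 0 − 1 = -1.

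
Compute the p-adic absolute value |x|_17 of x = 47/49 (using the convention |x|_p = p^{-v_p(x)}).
|47/49|_17 = 1

Step 1 — compute v_17(x) by factoring powers of 17 out of the numerator and denominator: v_17(47/49) = 0. Step 2 — apply |x|_p = p^{-v_p(x)} = 17^{0} = 1.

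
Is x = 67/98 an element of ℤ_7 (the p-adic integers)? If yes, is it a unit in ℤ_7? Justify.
x ∉ ℤ_7 (v_7(x) = -2 < 0)

ℤ_7 = {x ∈ ℚ_7 : v_7(x) ≥ 0} and ℤ_7^× = {x ∈ ℤ_7 : v_7(x) = 0}. Here v_7(67/98) = v_7(num) − v_7(den) = -2; compare against these criteria.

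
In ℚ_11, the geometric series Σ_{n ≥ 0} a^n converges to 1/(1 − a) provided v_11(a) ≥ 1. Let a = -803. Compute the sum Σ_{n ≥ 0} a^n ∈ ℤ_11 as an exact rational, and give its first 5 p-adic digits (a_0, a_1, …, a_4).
Σ a^n = 1/(1 − a) = 1/804;  first 5 digits = (1, 4, 9, 8, 2)

v_11(a) = 1 ≥ 1, so the series converges in ℤ_11 to 1/(1 − a) = 1/(1 − (-803)) = 1/804. Expand this rational in ℤ_11: compute digits iteratively via d_i = x_i mod 11, x_{i+1} = (x_i − d_i)/11. The first 5 digits are (1, 4, 9, 8, 2).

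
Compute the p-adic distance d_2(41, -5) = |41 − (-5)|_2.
d_2(41, -5) = 1/2

Step 1 — x − y = 41 − (-5) = 46. Step 2 — v_2(46) = 1 (factor: 46 = (2^1 · 23); the sign does not affect v_p). Step 3 — |x − y|_2 = 2^{-1} = 1/2.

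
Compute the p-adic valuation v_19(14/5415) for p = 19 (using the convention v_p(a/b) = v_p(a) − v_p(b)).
v_19(14/5415) = -2

Factor powers of 19 from the numerator and denominator of the reduced fraction: 14 = 19^0 · 14 and 5415 = 19^2 · 15. Apply v_p(a/b) = v_p(a) − v_p(b): v_19(14/5415) = 0 − 2 = -2.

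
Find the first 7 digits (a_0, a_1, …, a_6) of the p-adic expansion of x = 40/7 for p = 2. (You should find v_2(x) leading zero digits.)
(a_0, …, a_6) = (0, 0, 0, 1, 1, 0, 0)

v_2(40/7) = 3, so a_0 = ... = a_2 = 0. Factor out: x = 2^3 · u with u = 5/7 a unit in ℤ_2. Expand u iteratively via a_{v+i} = u_i mod 2, u_{i+1} = (u_i − a_{v+i})/2:
  u_0 = 5/7;  a_3 = 1;  u_1 = (u_0 − 1)/2 = -1/7
  u_1 = -1/7;  a_4 = 1;  u_2 = (u_1 − 1)/2 = -4/7
  u_2 = -4/7;  a_5 = 0;  u_3 = (u_2 − 0)/2 = -2/7
  u_3 = -2/7;  a_6 = 0;  u_4 = (u_3 − 0)/2 = -1/7
Digits: (0, 0, 0, 1, 1, 0, 0).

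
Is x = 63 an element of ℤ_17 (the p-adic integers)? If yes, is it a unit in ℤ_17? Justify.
x ∈ ℤ_17^× (unit); v_17(x) = 0

ℤ_17 = {x ∈ ℚ_17 : v_17(x) ≥ 0} and ℤ_17^× = {x ∈ ℤ_17 : v_17(x) = 0}. Here v_17(63) = v_17(num) − v_17(den) = 0; compare against these criteria.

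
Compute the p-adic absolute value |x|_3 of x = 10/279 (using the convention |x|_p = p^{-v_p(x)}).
|10/279|_3 = 9

Step 1 — compute v_3(x) by factoring powers of 3 out of the numerator and denominator: v_3(10/279) = -2. Step 2 — apply |x|_p = p^{-v_p(x)} = 3^{2} = 9.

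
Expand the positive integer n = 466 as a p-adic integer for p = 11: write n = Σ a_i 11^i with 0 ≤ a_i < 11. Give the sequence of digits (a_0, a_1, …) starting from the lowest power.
(a_0, a_1, …) = (4, 9, 3)

Repeated division by 11 gives the digits low-to-high: 466 = 4 + 9·11^1 + 3·11^2. Digit sequence: (4, 9, 3).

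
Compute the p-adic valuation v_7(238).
v_7(238) = 1

v_7(n) is the largest exponent k such that 7^k divides n. Factor out: 238 = 7^1 · 34. (Sign doesn't affect v_p.) So v_7(238) = 1.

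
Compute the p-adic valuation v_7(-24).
v_7(-24) = 0

v_7(n) is the largest exponent k such that 7^k divides n. Factor out: -24 = -7^0 · 24. (Sign doesn't affect v_p.) So v_7(-24) = 0.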